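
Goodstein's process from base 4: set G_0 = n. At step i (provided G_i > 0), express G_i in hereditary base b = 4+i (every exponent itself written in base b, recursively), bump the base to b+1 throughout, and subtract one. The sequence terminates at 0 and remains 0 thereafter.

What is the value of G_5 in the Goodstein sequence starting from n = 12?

base 4: 12 = 3·4; at 5: 3·5 = 15; next = 14
base 5: 14 = 2·5 + 4; at 6: 2·6 + 4 = 16; next = 15
base 6: 15 = 2·6 + 3; at 7: 2·7 + 3 = 17; next = 16
base 7: 16 = 2·7 + 2; at 8: 2·8 + 2 = 18; next = 17
base 8: 17 = 2·8 + 1; at 9: 2·9 + 1 = 19; next = 18
base 9: 18 = 2·9; at 10: 2·10 = 20; next = 19

18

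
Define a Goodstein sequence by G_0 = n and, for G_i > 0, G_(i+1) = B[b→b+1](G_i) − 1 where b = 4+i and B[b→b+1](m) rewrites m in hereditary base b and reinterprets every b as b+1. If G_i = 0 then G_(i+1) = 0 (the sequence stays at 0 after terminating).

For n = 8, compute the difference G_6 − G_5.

step 0: 8 = 2·4; sub 5 for 4: 2·5; = 10; G_1 = 10−1 = 9
step 1: 9 = 5 + 4; sub 6 for 5: 6 + 4; = 10; G_2 = 10−1 = 9
step 2: 9 = 6 + 3; sub 7 for 6: 7 + 3; = 10; G_3 = 10−1 = 9
step 3: 9 = 7 + 2; sub 8 for 7: 8 + 2; = 10; G_4 = 10−1 = 9
step 4: 9 = 8 + 1; sub 9 for 8: 9 + 1; = 10; G_5 = 10−1 = 9
step 5: 9 = 9; sub 10 for 9: 10; = 10; G_6 = 10−1 = 9

0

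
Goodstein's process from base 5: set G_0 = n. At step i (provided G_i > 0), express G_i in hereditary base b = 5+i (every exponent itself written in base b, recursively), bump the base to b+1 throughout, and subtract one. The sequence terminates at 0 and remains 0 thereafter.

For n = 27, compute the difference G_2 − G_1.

12

i=0: 27 = 5^2 + 2 (b=5); 5→6: 6^2 + 2 = 38; 38−1 = 37
i=1: 37 = 6^2 + 1 (b=6); 6→7: 7^2 + 1 = 50; 50−1 = 49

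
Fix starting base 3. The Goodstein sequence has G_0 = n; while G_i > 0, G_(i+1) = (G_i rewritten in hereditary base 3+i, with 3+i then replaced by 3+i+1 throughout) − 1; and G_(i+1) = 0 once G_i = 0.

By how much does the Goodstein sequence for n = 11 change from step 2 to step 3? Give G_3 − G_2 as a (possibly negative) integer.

10

(0) 11|_3 = 3^2 + 2 ↦ 4^2 + 2|_4 = 18 ⇒ 17
(1) 17|_4 = 4^2 + 1 ↦ 5^2 + 1|_5 = 26 ⇒ 25
(2) 25|_5 = 5^2 ↦ 6^2|_6 = 36 ⇒ 35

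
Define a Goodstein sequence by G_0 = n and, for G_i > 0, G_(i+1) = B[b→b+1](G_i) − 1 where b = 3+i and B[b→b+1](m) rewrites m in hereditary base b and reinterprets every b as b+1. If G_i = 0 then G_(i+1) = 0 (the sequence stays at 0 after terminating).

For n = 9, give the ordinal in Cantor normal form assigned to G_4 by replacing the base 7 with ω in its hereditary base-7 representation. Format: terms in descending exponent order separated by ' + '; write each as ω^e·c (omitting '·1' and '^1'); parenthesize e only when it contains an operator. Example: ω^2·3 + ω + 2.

9 —HB3→ 3^2 —bump→ 4^2 = 16 —(−1)→ 15
15 —HB4→ 3·4 + 3 —bump→ 3·5 + 3 = 18 —(−1)→ 17
17 —HB5→ 3·5 + 2 —bump→ 3·6 + 2 = 20 —(−1)→ 19
19 —HB6→ 3·6 + 1 —bump→ 3·7 + 1 = 22 —(−1)→ 21
21 —HB7→ 3·7 —bump→ 3·8 = 24 —(−1)→ 23

ω·3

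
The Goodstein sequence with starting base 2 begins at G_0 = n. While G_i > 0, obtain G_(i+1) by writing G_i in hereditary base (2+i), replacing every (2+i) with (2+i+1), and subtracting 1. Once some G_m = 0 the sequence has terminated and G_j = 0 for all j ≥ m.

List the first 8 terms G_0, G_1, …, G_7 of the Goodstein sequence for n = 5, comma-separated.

base 2: 5 = 2^2 + 1; at 3: 3^3 + 1 = 28; next = 27
base 3: 27 = 3^3; at 4: 4^4 = 256; next = 255
base 4: 255 = 3·4^3 + 3·4^2 + 3·4 + 3; at 5: 3·5^3 + 3·5^2 + 3·5 + 3 = 468; next = 467
base 5: 467 = 3·5^3 + 3·5^2 + 3·5 + 2; at 6: 3·6^3 + 3·6^2 + 3·6 + 2 = 776; next = 775
base 6: 775 = 3·6^3 + 3·6^2 + 3·6 + 1; at 7: 3·7^3 + 3·7^2 + 3·7 + 1 = 1198; next = 1197
base 7: 1197 = 3·7^3 + 3·7^2 + 3·7; at 8: 3·8^3 + 3·8^2 + 3·8 = 1752; next = 1751
base 8: 1751 = 3·8^3 + 3·8^2 + 2·8 + 7; at 9: 3·9^3 + 3·9^2 + 2·9 + 7 = 2455; next = 2454

5, 27, 255, 467, 775, 1197, 1751, 2454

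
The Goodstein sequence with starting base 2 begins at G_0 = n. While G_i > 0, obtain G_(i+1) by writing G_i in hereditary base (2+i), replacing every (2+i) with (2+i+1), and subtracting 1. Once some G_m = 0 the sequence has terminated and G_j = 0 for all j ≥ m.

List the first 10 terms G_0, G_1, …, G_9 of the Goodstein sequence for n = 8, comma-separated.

8, 80, 553, 6310, 93395, 1647195, 33554571, 774841151, 20000000211, 570623341475

G_0=8  [base 2] 2^(2 + 1)  →[2↦3]→  3^(3 + 1) = 81  −1 ⇒ G_1=80
G_1=80  [base 3] 2·3^3 + 2·3^2 + 2·3 + 2  →[3↦4]→  2·4^4 + 2·4^2 + 2·4 + 2 = 554  −1 ⇒ G_2=553
G_2=553  [base 4] 2·4^4 + 2·4^2 + 2·4 + 1  →[4↦5]→  2·5^5 + 2·5^2 + 2·5 + 1 = 6311  −1 ⇒ G_3=6310
G_3=6310  [base 5] 2·5^5 + 2·5^2 + 2·5  →[5↦6]→  2·6^6 + 2·6^2 + 2·6 = 93396  −1 ⇒ G_4=93395
G_4=93395  [base 6] 2·6^6 + 2·6^2 + 6 + 5  →[6↦7]→  2·7^7 + 2·7^2 + 7 + 5 = 1647196  −1 ⇒ G_5=1647195
G_5=1647195  [base 7] 2·7^7 + 2·7^2 + 7 + 4  →[7↦8]→  2·8^8 + 2·8^2 + 8 + 4 = 33554572  −1 ⇒ G_6=33554571
G_6=33554571  [base 8] 2·8^8 + 2·8^2 + 8 + 3  →[8↦9]→  2·9^9 + 2·9^2 + 9 + 3 = 774841152  −1 ⇒ G_7=774841151
G_7=774841151  [base 9] 2·9^9 + 2·9^2 + 9 + 2  →[9↦10]→  2·10^10 + 2·10^2 + 10 + 2 = 20000000212  −1 ⇒ G_8=20000000211
G_8=20000000211  [base 10] 2·10^10 + 2·10^2 + 10 + 1  →[10↦11]→  2·11^11 + 2·11^2 + 11 + 1 = 570623341476  −1 ⇒ G_9=570623341475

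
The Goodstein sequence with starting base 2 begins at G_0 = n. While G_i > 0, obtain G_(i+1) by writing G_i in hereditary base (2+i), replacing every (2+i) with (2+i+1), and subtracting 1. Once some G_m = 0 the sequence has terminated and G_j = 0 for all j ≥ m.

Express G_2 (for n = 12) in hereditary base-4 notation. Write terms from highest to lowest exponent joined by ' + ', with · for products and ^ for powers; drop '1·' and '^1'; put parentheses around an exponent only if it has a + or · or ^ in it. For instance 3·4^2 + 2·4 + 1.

4^(4 + 1) + 2·4^2 + 2·4 + 1

G_0=12  [base 2] 2^(2 + 1) + 2^2  →[2↦3]→  3^(3 + 1) + 3^3 = 108  −1 ⇒ G_1=107
G_1=107  [base 3] 3^(3 + 1) + 2·3^2 + 2·3 + 2  →[3↦4]→  4^(4 + 1) + 2·4^2 + 2·4 + 2 = 1066  −1 ⇒ G_2=1065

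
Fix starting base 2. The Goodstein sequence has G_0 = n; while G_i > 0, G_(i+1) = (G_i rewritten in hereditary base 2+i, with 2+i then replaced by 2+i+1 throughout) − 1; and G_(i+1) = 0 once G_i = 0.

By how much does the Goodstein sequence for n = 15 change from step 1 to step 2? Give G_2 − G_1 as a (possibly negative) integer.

1172

G_0 = 15. HB_2(15) = 2^(2 + 1) + 2^2 + 2 + 1. Bump = 112. G_1 = 111.
G_1 = 111. HB_3(111) = 3^(3 + 1) + 3^3 + 3. Bump = 1284. G_2 = 1283.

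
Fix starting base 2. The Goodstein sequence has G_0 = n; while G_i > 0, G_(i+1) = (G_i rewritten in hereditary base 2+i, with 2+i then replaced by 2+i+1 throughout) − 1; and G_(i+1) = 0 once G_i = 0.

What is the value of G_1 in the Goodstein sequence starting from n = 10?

83

G_0=10  [base 2] 2^(2 + 1) + 2  →[2↦3]→  3^(3 + 1) + 3 = 84  −1 ⇒ G_1=83
G_1=83  [base 3] 3^(3 + 1) + 2  →[3↦4]→  4^(4 + 1) + 2 = 1026  −1 ⇒ G_2=1025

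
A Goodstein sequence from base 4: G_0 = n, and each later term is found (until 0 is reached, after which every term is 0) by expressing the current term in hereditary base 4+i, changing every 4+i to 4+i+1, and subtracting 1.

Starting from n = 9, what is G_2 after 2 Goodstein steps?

11

base 4: 9 = 2·4 + 1; at 5: 2·5 + 1 = 11; next = 10
base 5: 10 = 2·5; at 6: 2·6 = 12; next = 11
base 6: 11 = 6 + 5; at 7: 7 + 5 = 12; next = 11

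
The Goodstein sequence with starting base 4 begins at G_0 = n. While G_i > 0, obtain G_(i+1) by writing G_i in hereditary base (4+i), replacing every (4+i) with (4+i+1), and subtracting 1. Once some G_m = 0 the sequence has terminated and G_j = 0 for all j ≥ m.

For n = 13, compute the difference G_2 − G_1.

2

G_0 = 13. HB_4(13) = 3·4 + 1. Bump = 16. G_1 = 15.
G_1 = 15. HB_5(15) = 3·5. Bump = 18. G_2 = 17.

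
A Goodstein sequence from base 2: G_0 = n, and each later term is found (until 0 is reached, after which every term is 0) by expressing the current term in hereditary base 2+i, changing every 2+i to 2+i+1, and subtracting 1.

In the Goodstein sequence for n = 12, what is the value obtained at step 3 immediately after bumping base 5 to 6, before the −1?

12 —HB2→ 2^(2 + 1) + 2^2 —bump→ 3^(3 + 1) + 3^3 = 108 —(−1)→ 107
107 —HB3→ 3^(3 + 1) + 2·3^2 + 2·3 + 2 —bump→ 4^(4 + 1) + 2·4^2 + 2·4 + 2 = 1066 —(−1)→ 1065
1065 —HB4→ 4^(4 + 1) + 2·4^2 + 2·4 + 1 —bump→ 5^(5 + 1) + 2·5^2 + 2·5 + 1 = 15686 —(−1)→ 15685
15685 —HB5→ 5^(5 + 1) + 2·5^2 + 2·5 —bump→ 6^(6 + 1) + 2·6^2 + 2·6 = 280020 —(−1)→ 280019

280020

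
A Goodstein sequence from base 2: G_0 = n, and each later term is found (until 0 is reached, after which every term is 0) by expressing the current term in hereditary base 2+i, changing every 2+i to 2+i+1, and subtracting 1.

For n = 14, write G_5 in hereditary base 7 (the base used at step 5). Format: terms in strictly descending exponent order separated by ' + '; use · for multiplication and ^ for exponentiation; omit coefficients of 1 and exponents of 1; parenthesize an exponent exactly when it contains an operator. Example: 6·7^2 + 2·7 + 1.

base 2: 14 = 2^(2 + 1) + 2^2 + 2; at 3: 3^(3 + 1) + 3^3 + 3 = 111; next = 110
base 3: 110 = 3^(3 + 1) + 3^3 + 2; at 4: 4^(4 + 1) + 4^4 + 2 = 1282; next = 1281
base 4: 1281 = 4^(4 + 1) + 4^4 + 1; at 5: 5^(5 + 1) + 5^5 + 1 = 18751; next = 18750
base 5: 18750 = 5^(5 + 1) + 5^5; at 6: 6^(6 + 1) + 6^6 = 326592; next = 326591
base 6: 326591 = 6^(6 + 1) + 5·6^5 + 5·6^4 + 5·6^3 + 5·6^2 + 5·6 + 5; at 7: 7^(7 + 1) + 5·7^5 + 5·7^4 + 5·7^3 + 5·7^2 + 5·7 + 5 = 5862841; next = 5862840
base 7: 5862840 = 7^(7 + 1) + 5·7^5 + 5·7^4 + 5·7^3 + 5·7^2 + 5·7 + 4; at 8: 8^(8 + 1) + 5·8^5 + 5·8^4 + 5·8^3 + 5·8^2 + 5·8 + 4 = 134404972; next = 134404971

7^(7 + 1) + 5·7^5 + 5·7^4 + 5·7^3 + 5·7^2 + 5·7 + 4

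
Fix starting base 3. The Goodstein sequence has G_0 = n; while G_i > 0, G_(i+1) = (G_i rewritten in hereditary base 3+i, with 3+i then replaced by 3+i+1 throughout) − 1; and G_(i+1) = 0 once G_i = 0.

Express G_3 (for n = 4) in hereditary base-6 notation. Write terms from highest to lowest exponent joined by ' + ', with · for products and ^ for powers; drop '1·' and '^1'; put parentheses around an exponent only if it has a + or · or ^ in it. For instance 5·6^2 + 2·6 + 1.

3

[0] 4 ≡ 3 + 1 (base 3). Lift 4: 5. −1: 4.
[1] 4 ≡ 4 (base 4). Lift 5: 5. −1: 4.
[2] 4 ≡ 4 (base 5). Lift 6: 4. −1: 3.
[3] 3 ≡ 3 (base 6). Lift 7: 3. −1: 2.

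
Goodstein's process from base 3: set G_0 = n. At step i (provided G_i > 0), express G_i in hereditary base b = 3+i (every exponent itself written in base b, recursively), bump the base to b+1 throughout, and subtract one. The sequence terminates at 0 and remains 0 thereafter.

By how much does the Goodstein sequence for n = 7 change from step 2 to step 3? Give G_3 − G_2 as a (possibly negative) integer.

i=0: 7 = 2·3 + 1 (b=3); 3→4: 2·4 + 1 = 9; 9−1 = 8
i=1: 8 = 2·4 (b=4); 4→5: 2·5 = 10; 10−1 = 9
i=2: 9 = 5 + 4 (b=5); 5→6: 6 + 4 = 10; 10−1 = 9

0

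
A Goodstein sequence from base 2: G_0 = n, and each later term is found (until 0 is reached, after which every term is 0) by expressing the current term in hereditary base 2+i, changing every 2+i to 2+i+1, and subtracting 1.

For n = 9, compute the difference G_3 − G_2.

8819

base 2: 9 = 2^(2 + 1) + 1; at 3: 3^(3 + 1) + 1 = 82; next = 81
base 3: 81 = 3^(3 + 1); at 4: 4^(4 + 1) = 1024; next = 1023
base 4: 1023 = 3·4^4 + 3·4^3 + 3·4^2 + 3·4 + 3; at 5: 3·5^5 + 3·5^3 + 3·5^2 + 3·5 + 3 = 9843; next = 9842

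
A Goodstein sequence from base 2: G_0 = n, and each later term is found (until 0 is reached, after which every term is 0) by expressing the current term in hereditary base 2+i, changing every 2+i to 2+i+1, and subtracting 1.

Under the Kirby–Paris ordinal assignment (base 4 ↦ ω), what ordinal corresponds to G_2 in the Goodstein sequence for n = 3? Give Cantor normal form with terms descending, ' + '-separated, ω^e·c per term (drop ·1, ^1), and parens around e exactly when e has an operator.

base 2: 3 = 2 + 1; at 3: 3 + 1 = 4; next = 3
base 3: 3 = 3; at 4: 4 = 4; next = 3
base 4: 3 = 3; at 5: 3 = 3; next = 2

3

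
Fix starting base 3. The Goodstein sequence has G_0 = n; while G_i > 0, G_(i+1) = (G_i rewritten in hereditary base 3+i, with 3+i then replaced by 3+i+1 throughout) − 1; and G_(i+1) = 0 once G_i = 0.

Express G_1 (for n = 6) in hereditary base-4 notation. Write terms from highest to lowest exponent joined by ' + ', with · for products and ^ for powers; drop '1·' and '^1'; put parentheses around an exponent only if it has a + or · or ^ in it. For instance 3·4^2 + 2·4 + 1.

6 —HB3→ 2·3 —bump→ 2·4 = 8 —(−1)→ 7
7 —HB4→ 4 + 3 —bump→ 5 + 3 = 8 —(−1)→ 7

4 + 3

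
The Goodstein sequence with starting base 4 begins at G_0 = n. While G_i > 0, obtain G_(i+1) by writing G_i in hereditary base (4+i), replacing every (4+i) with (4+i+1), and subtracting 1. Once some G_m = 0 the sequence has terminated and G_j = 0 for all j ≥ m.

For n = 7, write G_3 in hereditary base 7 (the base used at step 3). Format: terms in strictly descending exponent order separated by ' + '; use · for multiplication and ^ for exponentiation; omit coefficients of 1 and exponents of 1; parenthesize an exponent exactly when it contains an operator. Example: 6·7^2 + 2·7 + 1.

i=0: 7 = 4 + 3 (b=4); 4→5: 5 + 3 = 8; 8−1 = 7
i=1: 7 = 5 + 2 (b=5); 5→6: 6 + 2 = 8; 8−1 = 7
i=2: 7 = 6 + 1 (b=6); 6→7: 7 + 1 = 8; 8−1 = 7
i=3: 7 = 7 (b=7); 7→8: 8 = 8; 8−1 = 7

7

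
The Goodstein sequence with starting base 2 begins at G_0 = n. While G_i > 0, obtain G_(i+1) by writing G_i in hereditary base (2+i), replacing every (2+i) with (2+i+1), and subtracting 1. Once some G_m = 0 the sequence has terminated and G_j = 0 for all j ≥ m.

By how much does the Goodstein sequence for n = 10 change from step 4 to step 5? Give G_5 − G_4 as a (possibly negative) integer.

3935819

10 —HB2→ 2^(2 + 1) + 2 —bump→ 3^(3 + 1) + 3 = 84 —(−1)→ 83
83 —HB3→ 3^(3 + 1) + 2 —bump→ 4^(4 + 1) + 2 = 1026 —(−1)→ 1025
1025 —HB4→ 4^(4 + 1) + 1 —bump→ 5^(5 + 1) + 1 = 15626 —(−1)→ 15625
15625 —HB5→ 5^(5 + 1) —bump→ 6^(6 + 1) = 279936 —(−1)→ 279935
279935 —HB6→ 5·6^6 + 5·6^5 + 5·6^4 + 5·6^3 + 5·6^2 + 5·6 + 5 —bump→ 5·7^7 + 5·7^5 + 5·7^4 + 5·7^3 + 5·7^2 + 5·7 + 5 = 4215755 —(−1)→ 4215754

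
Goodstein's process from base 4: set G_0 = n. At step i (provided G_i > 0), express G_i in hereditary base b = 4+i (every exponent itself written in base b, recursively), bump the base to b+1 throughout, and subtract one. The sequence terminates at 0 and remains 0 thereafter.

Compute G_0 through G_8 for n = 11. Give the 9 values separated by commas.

i=0: 11 = 2·4 + 3 (b=4); 4→5: 2·5 + 3 = 13; 13−1 = 12
i=1: 12 = 2·5 + 2 (b=5); 5→6: 2·6 + 2 = 14; 14−1 = 13
i=2: 13 = 2·6 + 1 (b=6); 6→7: 2·7 + 1 = 15; 15−1 = 14
i=3: 14 = 2·7 (b=7); 7→8: 2·8 = 16; 16−1 = 15
i=4: 15 = 8 + 7 (b=8); 8→9: 9 + 7 = 16; 16−1 = 15
i=5: 15 = 9 + 6 (b=9); 9→10: 10 + 6 = 16; 16−1 = 15
i=6: 15 = 10 + 5 (b=10); 10→11: 11 + 5 = 16; 16−1 = 15
i=7: 15 = 11 + 4 (b=11); 11→12: 12 + 4 = 16; 16−1 = 15

11, 12, 13, 14, 15, 15, 15, 15, 15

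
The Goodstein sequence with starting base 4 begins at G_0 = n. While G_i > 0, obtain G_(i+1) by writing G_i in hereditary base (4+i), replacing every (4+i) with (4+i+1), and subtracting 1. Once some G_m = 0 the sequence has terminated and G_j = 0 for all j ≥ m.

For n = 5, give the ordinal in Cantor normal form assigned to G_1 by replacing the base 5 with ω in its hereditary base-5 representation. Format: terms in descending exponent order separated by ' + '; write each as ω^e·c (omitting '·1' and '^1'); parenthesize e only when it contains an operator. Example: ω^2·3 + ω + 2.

(0) 5|_4 = 4 + 1 ↦ 5 + 1|_5 = 6 ⇒ 5
(1) 5|_5 = 5 ↦ 6|_6 = 6 ⇒ 5

ω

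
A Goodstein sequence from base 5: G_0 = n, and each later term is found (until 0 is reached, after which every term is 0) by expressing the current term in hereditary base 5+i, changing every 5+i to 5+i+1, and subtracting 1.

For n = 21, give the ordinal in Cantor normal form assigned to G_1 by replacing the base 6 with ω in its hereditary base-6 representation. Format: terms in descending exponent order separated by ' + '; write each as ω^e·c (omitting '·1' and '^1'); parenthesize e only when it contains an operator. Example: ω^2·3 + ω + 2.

ω·4

[0] 21 ≡ 4·5 + 1 (base 5). Lift 6: 25. −1: 24.
[1] 24 ≡ 4·6 (base 6). Lift 7: 28. −1: 27.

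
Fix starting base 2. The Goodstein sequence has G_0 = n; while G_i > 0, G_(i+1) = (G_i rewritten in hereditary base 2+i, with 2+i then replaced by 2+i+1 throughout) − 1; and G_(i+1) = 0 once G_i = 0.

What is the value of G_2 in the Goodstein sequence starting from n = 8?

553

8 —HB2→ 2^(2 + 1) —bump→ 3^(3 + 1) = 81 —(−1)→ 80
80 —HB3→ 2·3^3 + 2·3^2 + 2·3 + 2 —bump→ 2·4^4 + 2·4^2 + 2·4 + 2 = 554 —(−1)→ 553
553 —HB4→ 2·4^4 + 2·4^2 + 2·4 + 1 —bump→ 2·5^5 + 2·5^2 + 2·5 + 1 = 6311 —(−1)→ 6310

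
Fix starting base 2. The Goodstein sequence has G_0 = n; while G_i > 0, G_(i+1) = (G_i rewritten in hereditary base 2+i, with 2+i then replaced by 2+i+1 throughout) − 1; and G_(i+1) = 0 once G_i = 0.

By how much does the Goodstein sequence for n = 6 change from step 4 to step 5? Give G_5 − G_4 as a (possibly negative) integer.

51384

[0] 6 ≡ 2^2 + 2 (base 2). Lift 3: 30. −1: 29.
[1] 29 ≡ 3^3 + 2 (base 3). Lift 4: 258. −1: 257.
[2] 257 ≡ 4^4 + 1 (base 4). Lift 5: 3126. −1: 3125.
[3] 3125 ≡ 5^5 (base 5). Lift 6: 46656. −1: 46655.
[4] 46655 ≡ 5·6^5 + 5·6^4 + 5·6^3 + 5·6^2 + 5·6 + 5 (base 6). Lift 7: 98040. −1: 98039.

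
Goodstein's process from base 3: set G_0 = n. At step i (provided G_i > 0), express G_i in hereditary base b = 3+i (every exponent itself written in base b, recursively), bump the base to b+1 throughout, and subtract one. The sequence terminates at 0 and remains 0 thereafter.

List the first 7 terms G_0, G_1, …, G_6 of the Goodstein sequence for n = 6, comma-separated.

G_0=6  [base 3] 2·3  →[3↦4]→  2·4 = 8  −1 ⇒ G_1=7
G_1=7  [base 4] 4 + 3  →[4↦5]→  5 + 3 = 8  −1 ⇒ G_2=7
G_2=7  [base 5] 5 + 2  →[5↦6]→  6 + 2 = 8  −1 ⇒ G_3=7
G_3=7  [base 6] 6 + 1  →[6↦7]→  7 + 1 = 8  −1 ⇒ G_4=7
G_4=7  [base 7] 7  →[7↦8]→  8 = 8  −1 ⇒ G_5=7
G_5=7  [base 8] 7  →[8↦9]→  7 = 7  −1 ⇒ G_6=6

6, 7, 7, 7, 7, 7, 6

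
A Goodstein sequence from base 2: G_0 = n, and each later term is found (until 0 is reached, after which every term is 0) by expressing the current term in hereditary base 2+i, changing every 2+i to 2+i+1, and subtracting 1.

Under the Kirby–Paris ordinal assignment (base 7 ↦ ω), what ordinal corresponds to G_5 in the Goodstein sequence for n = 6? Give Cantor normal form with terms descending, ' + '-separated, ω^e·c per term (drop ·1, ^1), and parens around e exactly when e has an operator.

G_0 = 6. HB_2(6) = 2^2 + 2. Bump = 30. G_1 = 29.
G_1 = 29. HB_3(29) = 3^3 + 2. Bump = 258. G_2 = 257.
G_2 = 257. HB_4(257) = 4^4 + 1. Bump = 3126. G_3 = 3125.
G_3 = 3125. HB_5(3125) = 5^5. Bump = 46656. G_4 = 46655.
G_4 = 46655. HB_6(46655) = 5·6^5 + 5·6^4 + 5·6^3 + 5·6^2 + 5·6 + 5. Bump = 98040. G_5 = 98039.
G_5 = 98039. HB_7(98039) = 5·7^5 + 5·7^4 + 5·7^3 + 5·7^2 + 5·7 + 4. Bump = 187244. G_6 = 187243.

ω^5·5 + ω^4·5 + ω^3·5 + ω^2·5 + ω·5 + 4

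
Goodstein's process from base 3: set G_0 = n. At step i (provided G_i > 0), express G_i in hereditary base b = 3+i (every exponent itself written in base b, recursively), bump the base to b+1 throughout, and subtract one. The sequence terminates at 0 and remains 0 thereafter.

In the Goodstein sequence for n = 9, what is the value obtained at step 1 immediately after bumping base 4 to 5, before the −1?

[0] 9 ≡ 3^2 (base 3). Lift 4: 16. −1: 15.
[1] 15 ≡ 3·4 + 3 (base 4). Lift 5: 18. −1: 17.

18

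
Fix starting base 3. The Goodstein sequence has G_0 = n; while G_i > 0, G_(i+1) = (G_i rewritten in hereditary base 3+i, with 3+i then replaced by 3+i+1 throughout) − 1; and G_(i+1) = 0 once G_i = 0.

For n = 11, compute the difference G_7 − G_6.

4

G_0=11  [base 3] 3^2 + 2  →[3↦4]→  4^2 + 2 = 18  −1 ⇒ G_1=17
G_1=17  [base 4] 4^2 + 1  →[4↦5]→  5^2 + 1 = 26  −1 ⇒ G_2=25
G_2=25  [base 5] 5^2  →[5↦6]→  6^2 = 36  −1 ⇒ G_3=35
G_3=35  [base 6] 5·6 + 5  →[6↦7]→  5·7 + 5 = 40  −1 ⇒ G_4=39
G_4=39  [base 7] 5·7 + 4  →[7↦8]→  5·8 + 4 = 44  −1 ⇒ G_5=43
G_5=43  [base 8] 5·8 + 3  →[8↦9]→  5·9 + 3 = 48  −1 ⇒ G_6=47
G_6=47  [base 9] 5·9 + 2  →[9↦10]→  5·10 + 2 = 52  −1 ⇒ G_7=51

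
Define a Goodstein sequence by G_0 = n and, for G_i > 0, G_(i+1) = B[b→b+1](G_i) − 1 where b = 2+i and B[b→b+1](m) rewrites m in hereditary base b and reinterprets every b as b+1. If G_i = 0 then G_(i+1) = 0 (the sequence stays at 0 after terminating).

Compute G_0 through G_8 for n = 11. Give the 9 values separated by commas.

11, 84, 1027, 15627, 279937, 5764801, 134217727, 2749609302, 70077777775

G_0 = 11. HB_2(11) = 2^(2 + 1) + 2 + 1. Bump = 85. G_1 = 84.
G_1 = 84. HB_3(84) = 3^(3 + 1) + 3. Bump = 1028. G_2 = 1027.
G_2 = 1027. HB_4(1027) = 4^(4 + 1) + 3. Bump = 15628. G_3 = 15627.
G_3 = 15627. HB_5(15627) = 5^(5 + 1) + 2. Bump = 279938. G_4 = 279937.
G_4 = 279937. HB_6(279937) = 6^(6 + 1) + 1. Bump = 5764802. G_5 = 5764801.
G_5 = 5764801. HB_7(5764801) = 7^(7 + 1). Bump = 134217728. G_6 = 134217727.
G_6 = 134217727. HB_8(134217727) = 7·8^8 + 7·8^7 + 7·8^6 + 7·8^5 + 7·8^4 + 7·8^3 + 7·8^2 + 7·8 + 7. Bump = 2749609303. G_7 = 2749609302.
G_7 = 2749609302. HB_9(2749609302) = 7·9^9 + 7·9^7 + 7·9^6 + 7·9^5 + 7·9^4 + 7·9^3 + 7·9^2 + 7·9 + 6. Bump = 70077777776. G_8 = 70077777775.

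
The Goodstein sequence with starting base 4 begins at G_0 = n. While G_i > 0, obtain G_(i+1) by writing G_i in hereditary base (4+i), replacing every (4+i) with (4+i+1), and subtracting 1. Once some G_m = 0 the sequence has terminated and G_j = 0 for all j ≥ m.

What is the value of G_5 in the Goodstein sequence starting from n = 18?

G_0=18  [base 4] 4^2 + 2  →[4↦5]→  5^2 + 2 = 27  −1 ⇒ G_1=26
G_1=26  [base 5] 5^2 + 1  →[5↦6]→  6^2 + 1 = 37  −1 ⇒ G_2=36
G_2=36  [base 6] 6^2  →[6↦7]→  7^2 = 49  −1 ⇒ G_3=48
G_3=48  [base 7] 6·7 + 6  →[7↦8]→  6·8 + 6 = 54  −1 ⇒ G_4=53
G_4=53  [base 8] 6·8 + 5  →[8↦9]→  6·9 + 5 = 59  −1 ⇒ G_5=58

58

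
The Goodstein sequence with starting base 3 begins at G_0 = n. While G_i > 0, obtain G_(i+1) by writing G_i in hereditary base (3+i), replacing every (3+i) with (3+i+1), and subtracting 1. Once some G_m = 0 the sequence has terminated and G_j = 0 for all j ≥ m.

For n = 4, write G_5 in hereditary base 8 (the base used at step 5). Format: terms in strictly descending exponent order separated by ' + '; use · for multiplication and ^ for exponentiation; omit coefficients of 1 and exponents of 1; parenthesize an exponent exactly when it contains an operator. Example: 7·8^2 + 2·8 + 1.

G_0 = 4. HB_3(4) = 3 + 1. Bump = 5. G_1 = 4.
G_1 = 4. HB_4(4) = 4. Bump = 5. G_2 = 4.
G_2 = 4. HB_5(4) = 4. Bump = 4. G_3 = 3.
G_3 = 3. HB_6(3) = 3. Bump = 3. G_4 = 2.
G_4 = 2. HB_7(2) = 2. Bump = 2. G_5 = 1.
G_5 = 1. HB_8(1) = 1. Bump = 1. G_6 = 0.

1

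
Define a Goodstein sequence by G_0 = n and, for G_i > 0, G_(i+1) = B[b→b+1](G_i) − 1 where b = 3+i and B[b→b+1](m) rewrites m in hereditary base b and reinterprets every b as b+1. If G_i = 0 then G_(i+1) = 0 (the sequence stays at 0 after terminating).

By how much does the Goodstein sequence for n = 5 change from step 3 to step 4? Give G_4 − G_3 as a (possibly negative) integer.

-1

i=0: 5 = 3 + 2 (b=3); 3→4: 4 + 2 = 6; 6−1 = 5
i=1: 5 = 4 + 1 (b=4); 4→5: 5 + 1 = 6; 6−1 = 5
i=2: 5 = 5 (b=5); 5→6: 6 = 6; 6−1 = 5
i=3: 5 = 5 (b=6); 6→7: 5 = 5; 5−1 = 4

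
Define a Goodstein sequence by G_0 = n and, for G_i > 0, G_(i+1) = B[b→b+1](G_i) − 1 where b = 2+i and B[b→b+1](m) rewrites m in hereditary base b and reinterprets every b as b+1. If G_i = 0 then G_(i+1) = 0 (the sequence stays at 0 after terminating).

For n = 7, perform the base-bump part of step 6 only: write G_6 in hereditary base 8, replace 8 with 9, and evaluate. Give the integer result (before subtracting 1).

i=0: 7 = 2^2 + 2 + 1 (b=2); 2→3: 3^3 + 3 + 1 = 31; 31−1 = 30
i=1: 30 = 3^3 + 3 (b=3); 3→4: 4^4 + 4 = 260; 260−1 = 259
i=2: 259 = 4^4 + 3 (b=4); 4→5: 5^5 + 3 = 3128; 3128−1 = 3127
i=3: 3127 = 5^5 + 2 (b=5); 5→6: 6^6 + 2 = 46658; 46658−1 = 46657
i=4: 46657 = 6^6 + 1 (b=6); 6→7: 7^7 + 1 = 823544; 823544−1 = 823543
i=5: 823543 = 7^7 (b=7); 7→8: 8^8 = 16777216; 16777216−1 = 16777215

37665880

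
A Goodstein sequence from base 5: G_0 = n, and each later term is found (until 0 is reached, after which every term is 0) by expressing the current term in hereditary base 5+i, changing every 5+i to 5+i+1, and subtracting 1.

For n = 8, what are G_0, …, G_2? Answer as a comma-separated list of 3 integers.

8, 8, 8

G_0=8  [base 5] 5 + 3  →[5↦6]→  6 + 3 = 9  −1 ⇒ G_1=8
G_1=8  [base 6] 6 + 2  →[6↦7]→  7 + 2 = 9  −1 ⇒ G_2=8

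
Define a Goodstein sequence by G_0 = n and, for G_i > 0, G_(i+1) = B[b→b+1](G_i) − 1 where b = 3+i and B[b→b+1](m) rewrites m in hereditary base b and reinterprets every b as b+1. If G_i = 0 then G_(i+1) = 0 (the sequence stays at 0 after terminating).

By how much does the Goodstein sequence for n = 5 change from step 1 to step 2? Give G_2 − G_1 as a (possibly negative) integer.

[0] 5 ≡ 3 + 2 (base 3). Lift 4: 6. −1: 5.
[1] 5 ≡ 4 + 1 (base 4). Lift 5: 6. −1: 5.

0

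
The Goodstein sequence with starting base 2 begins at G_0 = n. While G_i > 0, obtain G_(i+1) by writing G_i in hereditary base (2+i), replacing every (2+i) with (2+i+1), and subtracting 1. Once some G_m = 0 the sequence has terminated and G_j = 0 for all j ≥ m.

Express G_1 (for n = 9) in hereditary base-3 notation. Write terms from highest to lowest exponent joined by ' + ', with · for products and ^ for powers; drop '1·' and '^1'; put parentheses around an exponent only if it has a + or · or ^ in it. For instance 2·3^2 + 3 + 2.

3^(3 + 1)

[0] 9 ≡ 2^(2 + 1) + 1 (base 2). Lift 3: 82. −1: 81.
[1] 81 ≡ 3^(3 + 1) (base 3). Lift 4: 1024. −1: 1023.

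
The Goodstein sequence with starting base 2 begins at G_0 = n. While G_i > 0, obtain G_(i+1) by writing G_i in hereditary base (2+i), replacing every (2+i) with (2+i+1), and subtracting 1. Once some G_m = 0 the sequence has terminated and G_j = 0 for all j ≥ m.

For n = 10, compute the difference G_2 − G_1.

step 0: 10 = 2^(2 + 1) + 2; sub 3 for 2: 3^(3 + 1) + 3; = 84; G_1 = 84−1 = 83
step 1: 83 = 3^(3 + 1) + 2; sub 4 for 3: 4^(4 + 1) + 2; = 1026; G_2 = 1026−1 = 1025

942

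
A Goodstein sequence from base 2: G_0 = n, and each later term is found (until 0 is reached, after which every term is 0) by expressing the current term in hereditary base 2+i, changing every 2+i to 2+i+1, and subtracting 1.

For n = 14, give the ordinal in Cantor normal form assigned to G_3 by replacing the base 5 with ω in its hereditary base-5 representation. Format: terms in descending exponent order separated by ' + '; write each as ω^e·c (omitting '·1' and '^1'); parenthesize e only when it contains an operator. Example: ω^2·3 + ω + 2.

ω^(ω + 1) + ω^ω

(0) 14|_2 = 2^(2 + 1) + 2^2 + 2 ↦ 3^(3 + 1) + 3^3 + 3|_3 = 111 ⇒ 110
(1) 110|_3 = 3^(3 + 1) + 3^3 + 2 ↦ 4^(4 + 1) + 4^4 + 2|_4 = 1282 ⇒ 1281
(2) 1281|_4 = 4^(4 + 1) + 4^4 + 1 ↦ 5^(5 + 1) + 5^5 + 1|_5 = 18751 ⇒ 18750
(3) 18750|_5 = 5^(5 + 1) + 5^5 ↦ 6^(6 + 1) + 6^6|_6 = 326592 ⇒ 326591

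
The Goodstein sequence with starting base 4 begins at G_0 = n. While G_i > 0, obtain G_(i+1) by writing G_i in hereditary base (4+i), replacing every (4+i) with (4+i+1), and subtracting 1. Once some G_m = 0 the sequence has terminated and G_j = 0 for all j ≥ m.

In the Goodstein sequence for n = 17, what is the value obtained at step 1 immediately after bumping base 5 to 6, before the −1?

step 0: 17 = 4^2 + 1; sub 5 for 4: 5^2 + 1; = 26; G_1 = 26−1 = 25
step 1: 25 = 5^2; sub 6 for 5: 6^2; = 36; G_2 = 36−1 = 35

36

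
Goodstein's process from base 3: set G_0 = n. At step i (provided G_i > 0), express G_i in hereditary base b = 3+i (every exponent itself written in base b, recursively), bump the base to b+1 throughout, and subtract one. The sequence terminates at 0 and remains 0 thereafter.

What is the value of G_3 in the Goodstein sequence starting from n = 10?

27

i=0: 10 = 3^2 + 1 (b=3); 3→4: 4^2 + 1 = 17; 17−1 = 16
i=1: 16 = 4^2 (b=4); 4→5: 5^2 = 25; 25−1 = 24
i=2: 24 = 4·5 + 4 (b=5); 5→6: 4·6 + 4 = 28; 28−1 = 27
i=3: 27 = 4·6 + 3 (b=6); 6→7: 4·7 + 3 = 31; 31−1 = 30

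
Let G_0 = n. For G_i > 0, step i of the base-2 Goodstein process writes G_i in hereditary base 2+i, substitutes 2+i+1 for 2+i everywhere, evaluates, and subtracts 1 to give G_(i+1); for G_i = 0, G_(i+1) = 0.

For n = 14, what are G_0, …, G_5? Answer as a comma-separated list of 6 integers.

base 2: 14 = 2^(2 + 1) + 2^2 + 2; at 3: 3^(3 + 1) + 3^3 + 3 = 111; next = 110
base 3: 110 = 3^(3 + 1) + 3^3 + 2; at 4: 4^(4 + 1) + 4^4 + 2 = 1282; next = 1281
base 4: 1281 = 4^(4 + 1) + 4^4 + 1; at 5: 5^(5 + 1) + 5^5 + 1 = 18751; next = 18750
base 5: 18750 = 5^(5 + 1) + 5^5; at 6: 6^(6 + 1) + 6^6 = 326592; next = 326591
base 6: 326591 = 6^(6 + 1) + 5·6^5 + 5·6^4 + 5·6^3 + 5·6^2 + 5·6 + 5; at 7: 7^(7 + 1) + 5·7^5 + 5·7^4 + 5·7^3 + 5·7^2 + 5·7 + 5 = 5862841; next = 5862840

14, 110, 1281, 18750, 326591, 5862840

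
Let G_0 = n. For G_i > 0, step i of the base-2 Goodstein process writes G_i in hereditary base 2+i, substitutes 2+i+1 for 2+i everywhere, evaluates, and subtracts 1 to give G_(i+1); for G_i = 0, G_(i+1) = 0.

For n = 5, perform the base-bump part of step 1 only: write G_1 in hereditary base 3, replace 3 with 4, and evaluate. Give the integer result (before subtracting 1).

step 0: 5 = 2^2 + 1; sub 3 for 2: 3^3 + 1; = 28; G_1 = 28−1 = 27
step 1: 27 = 3^3; sub 4 for 3: 4^4; = 256; G_2 = 256−1 = 255

256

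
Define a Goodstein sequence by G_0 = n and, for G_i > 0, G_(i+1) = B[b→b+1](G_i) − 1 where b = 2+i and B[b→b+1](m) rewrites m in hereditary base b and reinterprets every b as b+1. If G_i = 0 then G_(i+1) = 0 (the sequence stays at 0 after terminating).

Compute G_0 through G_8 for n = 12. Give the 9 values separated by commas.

base 2: 12 = 2^(2 + 1) + 2^2; at 3: 3^(3 + 1) + 3^3 = 108; next = 107
base 3: 107 = 3^(3 + 1) + 2·3^2 + 2·3 + 2; at 4: 4^(4 + 1) + 2·4^2 + 2·4 + 2 = 1066; next = 1065
base 4: 1065 = 4^(4 + 1) + 2·4^2 + 2·4 + 1; at 5: 5^(5 + 1) + 2·5^2 + 2·5 + 1 = 15686; next = 15685
base 5: 15685 = 5^(5 + 1) + 2·5^2 + 2·5; at 6: 6^(6 + 1) + 2·6^2 + 2·6 = 280020; next = 280019
base 6: 280019 = 6^(6 + 1) + 2·6^2 + 6 + 5; at 7: 7^(7 + 1) + 2·7^2 + 7 + 5 = 5764911; next = 5764910
base 7: 5764910 = 7^(7 + 1) + 2·7^2 + 7 + 4; at 8: 8^(8 + 1) + 2·8^2 + 8 + 4 = 134217868; next = 134217867
base 8: 134217867 = 8^(8 + 1) + 2·8^2 + 8 + 3; at 9: 9^(9 + 1) + 2·9^2 + 9 + 3 = 3486784575; next = 3486784574
base 9: 3486784574 = 9^(9 + 1) + 2·9^2 + 9 + 2; at 10: 10^(10 + 1) + 2·10^2 + 10 + 2 = 100000000212; next = 100000000211

12, 107, 1065, 15685, 280019, 5764910, 134217867, 3486784574, 100000000211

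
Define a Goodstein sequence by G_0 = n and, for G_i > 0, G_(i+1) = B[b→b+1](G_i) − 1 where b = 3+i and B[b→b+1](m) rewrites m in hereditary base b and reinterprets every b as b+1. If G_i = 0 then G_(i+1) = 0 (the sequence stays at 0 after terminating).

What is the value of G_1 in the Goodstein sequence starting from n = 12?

19

i=0: 12 = 3^2 + 3 (b=3); 3→4: 4^2 + 4 = 20; 20−1 = 19
i=1: 19 = 4^2 + 3 (b=4); 4→5: 5^2 + 3 = 28; 28−1 = 27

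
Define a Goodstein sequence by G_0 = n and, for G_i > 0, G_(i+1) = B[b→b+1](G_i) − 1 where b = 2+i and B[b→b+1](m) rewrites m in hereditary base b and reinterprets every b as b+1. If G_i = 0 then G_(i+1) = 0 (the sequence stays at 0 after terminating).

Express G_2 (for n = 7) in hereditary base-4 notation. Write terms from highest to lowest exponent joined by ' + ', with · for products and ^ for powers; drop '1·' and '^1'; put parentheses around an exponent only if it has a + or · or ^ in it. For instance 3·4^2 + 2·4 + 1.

7 —HB2→ 2^2 + 2 + 1 —bump→ 3^3 + 3 + 1 = 31 —(−1)→ 30
30 —HB3→ 3^3 + 3 —bump→ 4^4 + 4 = 260 —(−1)→ 259
259 —HB4→ 4^4 + 3 —bump→ 5^5 + 3 = 3128 —(−1)→ 3127

4^4 + 3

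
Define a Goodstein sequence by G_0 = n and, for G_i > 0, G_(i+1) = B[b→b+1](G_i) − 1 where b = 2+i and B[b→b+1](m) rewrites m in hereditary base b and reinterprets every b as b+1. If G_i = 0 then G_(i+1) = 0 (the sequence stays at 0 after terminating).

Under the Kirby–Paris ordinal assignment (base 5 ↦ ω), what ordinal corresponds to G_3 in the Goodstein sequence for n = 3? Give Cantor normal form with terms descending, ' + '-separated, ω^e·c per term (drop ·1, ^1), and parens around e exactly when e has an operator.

2

base 2: 3 = 2 + 1; at 3: 3 + 1 = 4; next = 3
base 3: 3 = 3; at 4: 4 = 4; next = 3
base 4: 3 = 3; at 5: 3 = 3; next = 2
base 5: 2 = 2; at 6: 2 = 2; next = 1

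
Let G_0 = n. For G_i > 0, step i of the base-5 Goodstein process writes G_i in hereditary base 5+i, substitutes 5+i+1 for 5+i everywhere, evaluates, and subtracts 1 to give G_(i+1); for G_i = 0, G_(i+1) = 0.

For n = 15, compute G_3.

G_0=15  [base 5] 3·5  →[5↦6]→  3·6 = 18  −1 ⇒ G_1=17
G_1=17  [base 6] 2·6 + 5  →[6↦7]→  2·7 + 5 = 19  −1 ⇒ G_2=18
G_2=18  [base 7] 2·7 + 4  →[7↦8]→  2·8 + 4 = 20  −1 ⇒ G_3=19

19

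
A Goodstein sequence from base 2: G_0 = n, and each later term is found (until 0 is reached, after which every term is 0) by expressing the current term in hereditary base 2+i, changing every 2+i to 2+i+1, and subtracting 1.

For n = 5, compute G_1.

27

(0) 5|_2 = 2^2 + 1 ↦ 3^3 + 1|_3 = 28 ⇒ 27
(1) 27|_3 = 3^3 ↦ 4^4|_4 = 256 ⇒ 255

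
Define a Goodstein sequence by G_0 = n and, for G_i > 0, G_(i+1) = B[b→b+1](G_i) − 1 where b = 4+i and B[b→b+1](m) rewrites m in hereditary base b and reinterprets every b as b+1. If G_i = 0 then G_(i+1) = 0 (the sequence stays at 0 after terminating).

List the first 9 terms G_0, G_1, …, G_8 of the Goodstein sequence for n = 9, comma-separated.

step 0: 9 = 2·4 + 1; sub 5 for 4: 2·5 + 1; = 11; G_1 = 11−1 = 10
step 1: 10 = 2·5; sub 6 for 5: 2·6; = 12; G_2 = 12−1 = 11
step 2: 11 = 6 + 5; sub 7 for 6: 7 + 5; = 12; G_3 = 12−1 = 11
step 3: 11 = 7 + 4; sub 8 for 7: 8 + 4; = 12; G_4 = 12−1 = 11
step 4: 11 = 8 + 3; sub 9 for 8: 9 + 3; = 12; G_5 = 12−1 = 11
step 5: 11 = 9 + 2; sub 10 for 9: 10 + 2; = 12; G_6 = 12−1 = 11
step 6: 11 = 10 + 1; sub 11 for 10: 11 + 1; = 12; G_7 = 12−1 = 11
step 7: 11 = 11; sub 12 for 11: 12; = 12; G_8 = 12−1 = 11

9, 10, 11, 11, 11, 11, 11, 11, 11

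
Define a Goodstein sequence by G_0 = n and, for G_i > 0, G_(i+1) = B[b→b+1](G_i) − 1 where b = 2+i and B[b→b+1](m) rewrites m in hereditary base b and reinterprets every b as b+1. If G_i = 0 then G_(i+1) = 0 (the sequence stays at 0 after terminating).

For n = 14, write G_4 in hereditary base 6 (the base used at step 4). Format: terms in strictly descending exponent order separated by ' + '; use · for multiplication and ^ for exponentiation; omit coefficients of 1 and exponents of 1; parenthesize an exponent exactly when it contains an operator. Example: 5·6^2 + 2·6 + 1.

6^(6 + 1) + 5·6^5 + 5·6^4 + 5·6^3 + 5·6^2 + 5·6 + 5

[0] 14 ≡ 2^(2 + 1) + 2^2 + 2 (base 2). Lift 3: 111. −1: 110.
[1] 110 ≡ 3^(3 + 1) + 3^3 + 2 (base 3). Lift 4: 1282. −1: 1281.
[2] 1281 ≡ 4^(4 + 1) + 4^4 + 1 (base 4). Lift 5: 18751. −1: 18750.
[3] 18750 ≡ 5^(5 + 1) + 5^5 (base 5). Lift 6: 326592. −1: 326591.
[4] 326591 ≡ 6^(6 + 1) + 5·6^5 + 5·6^4 + 5·6^3 + 5·6^2 + 5·6 + 5 (base 6). Lift 7: 5862841. −1: 5862840.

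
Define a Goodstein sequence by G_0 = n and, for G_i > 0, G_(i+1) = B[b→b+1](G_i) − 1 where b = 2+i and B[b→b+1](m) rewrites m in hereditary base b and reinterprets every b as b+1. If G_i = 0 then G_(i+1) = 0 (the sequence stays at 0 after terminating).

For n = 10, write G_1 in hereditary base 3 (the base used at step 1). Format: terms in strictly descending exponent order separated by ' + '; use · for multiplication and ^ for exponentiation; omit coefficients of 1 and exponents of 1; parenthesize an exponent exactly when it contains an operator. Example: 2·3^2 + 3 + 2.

10 —HB2→ 2^(2 + 1) + 2 —bump→ 3^(3 + 1) + 3 = 84 —(−1)→ 83
83 —HB3→ 3^(3 + 1) + 2 —bump→ 4^(4 + 1) + 2 = 1026 —(−1)→ 1025

3^(3 + 1) + 2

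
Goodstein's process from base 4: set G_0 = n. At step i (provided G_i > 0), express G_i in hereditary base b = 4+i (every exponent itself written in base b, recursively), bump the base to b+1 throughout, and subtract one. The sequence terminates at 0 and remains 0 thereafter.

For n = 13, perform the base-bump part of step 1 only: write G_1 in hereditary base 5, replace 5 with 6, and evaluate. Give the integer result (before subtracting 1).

18

base 4: 13 = 3·4 + 1; at 5: 3·5 + 1 = 16; next = 15
base 5: 15 = 3·5; at 6: 3·6 = 18; next = 17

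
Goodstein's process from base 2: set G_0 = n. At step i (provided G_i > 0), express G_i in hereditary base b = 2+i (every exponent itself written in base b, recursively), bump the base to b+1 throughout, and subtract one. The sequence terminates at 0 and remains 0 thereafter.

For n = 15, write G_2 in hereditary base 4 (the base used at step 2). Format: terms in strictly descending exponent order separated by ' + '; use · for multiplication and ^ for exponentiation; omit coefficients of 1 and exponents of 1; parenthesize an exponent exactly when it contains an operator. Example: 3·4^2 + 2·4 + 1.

G_0 = 15. HB_2(15) = 2^(2 + 1) + 2^2 + 2 + 1. Bump = 112. G_1 = 111.
G_1 = 111. HB_3(111) = 3^(3 + 1) + 3^3 + 3. Bump = 1284. G_2 = 1283.
G_2 = 1283. HB_4(1283) = 4^(4 + 1) + 4^4 + 3. Bump = 18753. G_3 = 18752.

4^(4 + 1) + 4^4 + 3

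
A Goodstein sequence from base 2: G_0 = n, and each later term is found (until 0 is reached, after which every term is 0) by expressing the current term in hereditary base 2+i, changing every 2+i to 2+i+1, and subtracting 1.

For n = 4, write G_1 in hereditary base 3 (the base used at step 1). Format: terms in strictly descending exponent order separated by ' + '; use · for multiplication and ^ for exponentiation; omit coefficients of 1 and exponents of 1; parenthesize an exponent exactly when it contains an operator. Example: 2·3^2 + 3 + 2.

2·3^2 + 2·3 + 2

4 —HB2→ 2^2 —bump→ 3^3 = 27 —(−1)→ 26
26 —HB3→ 2·3^2 + 2·3 + 2 —bump→ 2·4^2 + 2·4 + 2 = 42 —(−1)→ 41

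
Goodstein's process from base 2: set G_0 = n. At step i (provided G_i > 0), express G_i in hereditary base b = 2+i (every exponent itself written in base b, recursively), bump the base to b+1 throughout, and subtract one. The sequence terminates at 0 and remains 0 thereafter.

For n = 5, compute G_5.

1197

base 2: 5 = 2^2 + 1; at 3: 3^3 + 1 = 28; next = 27
base 3: 27 = 3^3; at 4: 4^4 = 256; next = 255
base 4: 255 = 3·4^3 + 3·4^2 + 3·4 + 3; at 5: 3·5^3 + 3·5^2 + 3·5 + 3 = 468; next = 467
base 5: 467 = 3·5^3 + 3·5^2 + 3·5 + 2; at 6: 3·6^3 + 3·6^2 + 3·6 + 2 = 776; next = 775
base 6: 775 = 3·6^3 + 3·6^2 + 3·6 + 1; at 7: 3·7^3 + 3·7^2 + 3·7 + 1 = 1198; next = 1197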